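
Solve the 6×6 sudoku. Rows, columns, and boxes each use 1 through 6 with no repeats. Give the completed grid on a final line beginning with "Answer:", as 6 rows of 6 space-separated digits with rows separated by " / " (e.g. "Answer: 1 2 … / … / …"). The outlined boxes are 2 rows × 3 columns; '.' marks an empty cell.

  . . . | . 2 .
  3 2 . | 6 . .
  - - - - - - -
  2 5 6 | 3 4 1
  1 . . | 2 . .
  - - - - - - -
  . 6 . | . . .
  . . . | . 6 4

Step 1. [r2c3∈{1,4,5}] across row 2, 4 lands solely at r2c3, so r2c3=4.
Step 2. [r2c6∈{5}] r2c6 has the single candidate 5, so r2c6=5.
Step 3. [r6c1∈{5}] r6c1 is down to just 5 ⇒ r6c1=5.
Step 4. [r6c4∈{1}] r6c4's peers cover all but 1. So r6c4=1.
Step 5. [r5c5∈{3,5}] in col 5, 3 fits only at r5c5. So r5c5=3.
Step 6. [r6c2∈{3}] nothing but 3 survives at r6c2. So r6c2=3.
Step 7. [r5c3∈{1,2}] in row 5, 1 fits only at r5c3 ⇒ r5c3=1.
Step 8. [r6c3∈{2}] r6c3 has the single candidate 2, so r6c3=2.
Step 9. [r5c6∈{2}] nothing but 2 survives at r5c6 ⇒ r5c6=2.
Step 10. [r1c4∈{4}] r1c4 has the single candidate 4 ⇒ r1c4=4.
Step 11. [r1c3∈{5}] nothing but 5 survives at r1c3 ⇒ r1c3=5.
Step 12. [r2c5∈{1}] only 1 remains possible at r2c5. So r2c5=1.
Step 13. [r4c3∈{3}] r4c3's peers cover all but 3, so r4c3=3.
Step 14. [r4c2∈{4}] r4c2 has the single candidate 4, so r4c2=4.
Step 15. [r1c1∈{6}] r1c1 has the single candidate 6 ⇒ r1c1=6.
Step 16. [r4c5∈{5}] r4c5 has the single candidate 5. So r4c5=5.
Step 17. [r5c1∈{4}] nothing but 4 survives at r5c1 ⇒ r5c1=4.
Step 18. [r5c4∈{5}] r5c4's peers cover all but 5. So r5c4=5.
Step 19. [r4c6∈{6}] only 6 remains possible at r4c6, so r4c6=6.
Step 20. [r1c2∈{1}] r1c2 has the single candidate 1. So r1c2=1.
Step 21. [r1c6∈{3}] r1c6 is down to just 3, so r1c6=3.

Answer: 6 1 5 4 2 3 / 3 2 4 6 1 5 / 2 5 6 3 4 1 / 1 4 3 2 5 6 / 4 6 1 5 3 2 / 5 3 2 1 6 4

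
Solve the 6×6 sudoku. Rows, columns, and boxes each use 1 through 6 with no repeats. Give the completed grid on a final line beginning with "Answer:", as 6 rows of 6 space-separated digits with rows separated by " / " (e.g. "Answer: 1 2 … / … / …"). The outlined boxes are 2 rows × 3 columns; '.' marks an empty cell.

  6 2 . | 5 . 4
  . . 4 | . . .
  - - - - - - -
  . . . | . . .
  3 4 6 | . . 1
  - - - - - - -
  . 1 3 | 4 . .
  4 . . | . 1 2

Step 1. [r3c2∈{5}] r3c2 has the single candidate 5 ⇒ r3c2=5.
Step 2. [r1c5∈{3}] r1c5's peers cover all but 3, so r1c5=3.
Step 3. [r3c3∈{1,2}] 2 has one home in col 3: r3c3 ⇒ r3c3=2.
Step 4. [r2c6∈{6}] r2c6 has the single candidate 6. So r2c6=6.
Step 5. [r5c5∈{5,6}] row 5 places 6 nowhere but r5c5 ⇒ r5c5=6.
Step 6. [r2c5∈{2}] nothing but 2 survives at r2c5, so r2c5=2.
Step 7. [r2c1∈{1,5}] across row 2, 5 lands solely at r2c1. So r2c1=5.
Step 8. [r3c4∈{3,6}] across row 3, 6 lands solely at r3c4, so r3c4=6.
Step 9. [r2c4∈{1}] nothing but 1 survives at r2c4, so r2c4=1.
Step 10. [r6c3∈{5}] r6c3's peers cover all but 5. So r6c3=5.
Step 11. [r3c6∈{3}] only 3 remains possible at r3c6. So r3c6=3.
Step 12. [r1c3∈{1}] only 1 remains possible at r1c3, so r1c3=1.
Step 13. [r6c4∈{3}] r6c4's peers cover all but 3. So r6c4=3.
Step 14. [r3c1∈{1}] r3c1 has the single candidate 1 ⇒ r3c1=1.
Step 15. [r5c6∈{5}] r5c6's peers cover all but 5, so r5c6=5.
Step 16. [r4c5∈{5}] nothing but 5 survives at r4c5 ⇒ r4c5=5.
Step 17. [r4c4∈{2}] nothing but 2 survives at r4c4. So r4c4=2.
Step 18. [r6c2∈{6}] only 6 remains possible at r6c2 ⇒ r6c2=6.
Step 19. [r5c1∈{2}] r5c1's peers cover all but 2, so r5c1=2.
Step 20. [r2c2∈{3}] nothing but 3 survives at r2c2 ⇒ r2c2=3.
Step 21. [r3c5∈{4}] nothing but 4 survives at r3c5 ⇒ r3c5=4.

Answer: 6 2 1 5 3 4 / 5 3 4 1 2 6 / 1 5 2 6 4 3 / 3 4 6 2 5 1 / 2 1 3 4 6 5 / 4 6 5 3 1 2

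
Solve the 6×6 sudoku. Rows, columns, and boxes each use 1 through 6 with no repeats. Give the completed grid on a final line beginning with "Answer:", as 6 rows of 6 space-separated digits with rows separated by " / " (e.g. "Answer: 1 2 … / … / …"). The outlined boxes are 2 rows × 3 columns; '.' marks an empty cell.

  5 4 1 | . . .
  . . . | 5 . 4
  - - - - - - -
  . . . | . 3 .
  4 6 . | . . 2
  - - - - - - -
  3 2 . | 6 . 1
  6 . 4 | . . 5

Step 1. [r2c5∈{1,2,6}] r2c5 is the only open cell in row 2 admitting 1. So r2c5=1.
Step 2. [r3c1∈{1,2}] in col 1, 1 fits only at r3c1 ⇒ r3c1=1.
Step 3. [r1c6∈{3,6}] col 6 places 3 nowhere but r1c6 ⇒ r1c6=3.
Step 4. [r4c3∈{3,5}] r4c3 is the only open cell in row 4 admitting 3. So r4c3=3.
Step 5. [r1c4∈{2}] r1c4 has the single candidate 2, so r1c4=2.
Step 6. [r3c3∈{2,5}] in row 3, 2 fits only at r3c3 ⇒ r3c3=2.
Step 7. [r4c4∈{1}] r4c4 has the single candidate 1. So r4c4=1.
Step 8. [r6c4∈{3}] r6c4 has the single candidate 3 ⇒ r6c4=3.
Step 9. [r3c4∈{4}] nothing but 4 survives at r3c4. So r3c4=4.
Step 10. [r6c5∈{2}] nothing but 2 survives at r6c5, so r6c5=2.
Step 11. [r3c6∈{6}] only 6 remains possible at r3c6. So r3c6=6.
Step 12. [r6c2∈{1}] nothing but 1 survives at r6c2. So r6c2=1.
Step 13. [r2c2∈{3}] only 3 remains possible at r2c2, so r2c2=3.
Step 14. [r5c3∈{5}] nothing but 5 survives at r5c3 ⇒ r5c3=5.
Step 15. [r4c5∈{5}] only 5 remains possible at r4c5. So r4c5=5.
Step 16. [r5c5∈{4}] r5c5 is down to just 4. So r5c5=4.
Step 17. [r2c1∈{2}] r2c1 is down to just 2. So r2c1=2.
Step 18. [r2c3∈{6}] r2c3's peers cover all but 6. So r2c3=6.
Step 19. [r3c2∈{5}] r3c2 has the single candidate 5, so r3c2=5.
Step 20. [r1c5∈{6}] only 6 remains possible at r1c5. So r1c5=6.

Answer: 5 4 1 2 6 3 / 2 3 6 5 1 4 / 1 5 2 4 3 6 / 4 6 3 1 5 2 / 3 2 5 6 4 1 / 6 1 4 3 2 5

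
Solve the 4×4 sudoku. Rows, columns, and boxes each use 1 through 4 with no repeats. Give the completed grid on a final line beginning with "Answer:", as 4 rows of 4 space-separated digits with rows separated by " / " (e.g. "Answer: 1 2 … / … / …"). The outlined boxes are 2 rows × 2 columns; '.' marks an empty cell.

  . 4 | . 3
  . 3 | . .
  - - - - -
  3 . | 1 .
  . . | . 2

Step 1. [r1c1∈{1,2}] across row 1, 1 lands solely at r1c1, so r1c1=1.
Step 2. [r3c4∈{4}] r3c4 has the single candidate 4 ⇒ r3c4=4.
Step 3. [r2c1∈{2}] r2c1 has the single candidate 2, so r2c1=2.
Step 4. [r1c3∈{2}] r1c3 is down to just 2 ⇒ r1c3=2.
Step 5. [r3c2∈{2}] r3c2 is down to just 2, so r3c2=2.
Step 6. [r4c2∈{1}] r4c2 has the single candidate 1, so r4c2=1.
Step 7. [r2c3∈{4}] nothing but 4 survives at r2c3, so r2c3=4.
Step 8. [r4c3∈{3}] r4c3 has the single candidate 3 ⇒ r4c3=3.
Step 9. [r4c1∈{4}] nothing but 4 survives at r4c1 ⇒ r4c1=4.
Step 10. [r2c4∈{1}] nothing but 1 survives at r2c4, so r2c4=1.

Answer: 1 4 2 3 / 2 3 4 1 / 3 2 1 4 / 4 1 3 2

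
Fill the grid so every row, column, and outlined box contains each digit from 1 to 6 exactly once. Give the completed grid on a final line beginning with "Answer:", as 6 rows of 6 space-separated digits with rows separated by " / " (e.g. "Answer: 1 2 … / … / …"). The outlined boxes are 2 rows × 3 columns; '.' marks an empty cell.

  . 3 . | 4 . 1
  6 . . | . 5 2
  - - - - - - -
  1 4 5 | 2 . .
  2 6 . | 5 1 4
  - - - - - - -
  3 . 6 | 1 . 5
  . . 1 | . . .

Step 1. [r6c4∈{3,6}] r6c4 is the only open cell in col 4 admitting 6 ⇒ r6c4=6.
Step 2. [r3c6∈{3,6}] col 6 places 6 nowhere but r3c6 ⇒ r3c6=6.
Step 3. [r5c5∈{2,4}] r5c5 is the only open cell in row 5 admitting 4. So r5c5=4.
Step 4. [r6c5∈{2,3}] col 5 places 2 nowhere but r6c5 ⇒ r6c5=2.
Step 5. [r6c1∈{4,5}] across row 6, 4 lands solely at r6c1, so r6c1=4.
Step 6. [r6c2∈{5}] nothing but 5 survives at r6c2 ⇒ r6c2=5.
Step 7. [r2c4∈{3}] r2c4 has the single candidate 3. So r2c4=3.
Step 8. [r5c2∈{2}] only 2 remains possible at r5c2, so r5c2=2.
Step 9. [r2c3∈{4}] r2c3 has the single candidate 4. So r2c3=4.
Step 10. [r1c1∈{5}] only 5 remains possible at r1c1, so r1c1=5.
Step 11. [r2c2∈{1}] r2c2 has the single candidate 1, so r2c2=1.
Step 12. [r1c3∈{2}] r1c3's peers cover all but 2. So r1c3=2.
Step 13. [r3c5∈{3}] nothing but 3 survives at r3c5. So r3c5=3.
Step 14. [r4c3∈{3}] r4c3's peers cover all but 3, so r4c3=3.
Step 15. [r1c5∈{6}] only 6 remains possible at r1c5, so r1c5=6.
Step 16. [r6c6∈{3}] r6c6's peers cover all but 3, so r6c6=3.

Answer: 5 3 2 4 6 1 / 6 1 4 3 5 2 / 1 4 5 2 3 6 / 2 6 3 5 1 4 / 3 2 6 1 4 5 / 4 5 1 6 2 3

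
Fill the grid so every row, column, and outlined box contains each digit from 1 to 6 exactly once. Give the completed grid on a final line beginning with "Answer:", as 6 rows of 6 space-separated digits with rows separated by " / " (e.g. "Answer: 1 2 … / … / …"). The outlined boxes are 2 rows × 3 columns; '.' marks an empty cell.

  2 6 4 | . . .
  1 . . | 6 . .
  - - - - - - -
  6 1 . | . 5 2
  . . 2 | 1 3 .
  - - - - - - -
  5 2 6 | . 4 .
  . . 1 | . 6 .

Step 1. [r6c1∈{3,4}] col 1 places 3 nowhere but r6c1. So r6c1=3.
Step 2. [r2c2∈{3,5}] in col 2, 3 fits only at r2c2 ⇒ r2c2=3.
Step 3. [r6c6∈{5}] r6c6 has the single candidate 5 ⇒ r6c6=5.
Step 4. [r5c4∈{3}] r5c4 is down to just 3. So r5c4=3.
Step 5. [r4c1∈{4}] r4c1's peers cover all but 4, so r4c1=4.
Step 6. [r5c6∈{1}] nothing but 1 survives at r5c6. So r5c6=1.
Step 7. [r2c5∈{2}] r2c5 has the single candidate 2. So r2c5=2.
Step 8. [r3c4∈{4}] only 4 remains possible at r3c4 ⇒ r3c4=4.
Step 9. [r1c6∈{3}] r1c6's peers cover all but 3. So r1c6=3.
Step 10. [r2c3∈{5}] r2c3 is down to just 5, so r2c3=5.
Step 11. [r6c2∈{4}] r6c2's peers cover all but 4 ⇒ r6c2=4.
Step 12. [r1c5∈{1}] only 1 remains possible at r1c5. So r1c5=1.
Step 13. [r2c6∈{4}] r2c6 has the single candidate 4. So r2c6=4.
Step 14. [r4c6∈{6}] only 6 remains possible at r4c6, so r4c6=6.
Step 15. [r6c4∈{2}] r6c4 is down to just 2 ⇒ r6c4=2.
Step 16. [r4c2∈{5}] only 5 remains possible at r4c2. So r4c2=5.
Step 17. [r3c3∈{3}] r3c3 is down to just 3 ⇒ r3c3=3.
Step 18. [r1c4∈{5}] r1c4 has the single candidate 5 ⇒ r1c4=5.

Answer: 2 6 4 5 1 3 / 1 3 5 6 2 4 / 6 1 3 4 5 2 / 4 5 2 1 3 6 / 5 2 6 3 4 1 / 3 4 1 2 6 5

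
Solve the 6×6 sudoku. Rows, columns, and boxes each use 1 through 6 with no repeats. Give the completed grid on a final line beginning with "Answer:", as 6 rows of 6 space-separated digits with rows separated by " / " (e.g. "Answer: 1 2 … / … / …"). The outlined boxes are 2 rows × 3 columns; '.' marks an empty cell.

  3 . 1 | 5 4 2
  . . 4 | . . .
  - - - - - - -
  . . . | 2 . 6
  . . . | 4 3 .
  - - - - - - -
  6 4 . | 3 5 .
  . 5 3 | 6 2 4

Step 1. [r3c5∈{1}] nothing but 1 survives at r3c5, so r3c5=1.
Step 2. [r4c3∈{2,5,6}] 6 has one home in col 3: r4c3, so r4c3=6.
Step 3. [r2c1∈{2,5}] r2c1 is the only open cell in row 2 admitting 5, so r2c1=5.
Step 4. [r4c1∈{1,2}] col 1 places 2 nowhere but r4c1 ⇒ r4c1=2.
Step 5. [r2c4∈{1}] r2c4 has the single candidate 1. So r2c4=1.
Step 6. [r1c2∈{6}] r1c2 is down to just 6, so r1c2=6.
Step 7. [r4c6∈{5}] only 5 remains possible at r4c6. So r4c6=5.
Step 8. [r4c2∈{1}] r4c2's peers cover all but 1. So r4c2=1.
Step 9. [r2c2∈{2}] r2c2's peers cover all but 2. So r2c2=2.
Step 10. [r3c3∈{5}] nothing but 5 survives at r3c3, so r3c3=5.
Step 11. [r2c5∈{6}] r2c5 has the single candidate 6 ⇒ r2c5=6.
Step 12. [r6c1∈{1}] r6c1 has the single candidate 1 ⇒ r6c1=1.
Step 13. [r3c1∈{4}] only 4 remains possible at r3c1 ⇒ r3c1=4.
Step 14. [r3c2∈{3}] nothing but 3 survives at r3c2 ⇒ r3c2=3.
Step 15. [r5c6∈{1}] r5c6's peers cover all but 1. So r5c6=1.
Step 16. [r2c6∈{3}] r2c6's peers cover all but 3. So r2c6=3.
Step 17. [r5c3∈{2}] r5c3 is down to just 2 ⇒ r5c3=2.

Answer: 3 6 1 5 4 2 / 5 2 4 1 6 3 / 4 3 5 2 1 6 / 2 1 6 4 3 5 / 6 4 2 3 5 1 / 1 5 3 6 2 4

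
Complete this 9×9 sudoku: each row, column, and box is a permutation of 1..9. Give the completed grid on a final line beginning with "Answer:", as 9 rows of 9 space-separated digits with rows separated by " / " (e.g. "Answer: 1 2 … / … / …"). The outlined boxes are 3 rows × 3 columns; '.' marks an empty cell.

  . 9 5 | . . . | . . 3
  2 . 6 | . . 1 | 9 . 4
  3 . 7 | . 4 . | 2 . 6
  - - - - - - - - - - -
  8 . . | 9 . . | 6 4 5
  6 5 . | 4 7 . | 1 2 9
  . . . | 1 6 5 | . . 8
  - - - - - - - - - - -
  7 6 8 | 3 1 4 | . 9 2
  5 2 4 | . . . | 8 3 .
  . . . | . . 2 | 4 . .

Step 1. [r5c3∈{3}] only 3 remains possible at r5c3, so r5c3=3.
Step 2. [r1c7∈{7}] r1c7's peers cover all but 7, so r1c7=7.
Step 3. [r8c6∈{6,7,9}] col 6 places 7 nowhere but r8c6, so r8c6=7.
Step 4. [r2c2∈{8}] r2c2 is down to just 8 ⇒ r2c2=8.
Step 5. [r9c8∈{1,5,6,7}] col 8 places 6 nowhere but r9c8. So r9c8=6.
Step 6. [r3c2∈{1}] r3c2's peers cover all but 1. So r3c2=1.
Step 7. [r9c1∈{1,9}] in col 1, 1 fits only at r9c1. So r9c1=1.
Step 8. [r2c8∈{5}] r2c8 is down to just 5, so r2c8=5.
Step 9. [r3c8∈{8}] r3c8 is down to just 8. So r3c8=8.
Step 10. [r1c4∈{2,6,8}] 2 has one home in col 4: r1c4, so r1c4=2.
Step 11. [r9c5∈{5,8,9}] col 5 places 5 nowhere but r9c5, so r9c5=5.
Step 12. [r4c5∈{2,3}] in col 5, 2 fits only at r4c5 ⇒ r4c5=2.
Step 13. [r6c1∈{4,9}] across col 1, 9 lands solely at r6c1 ⇒ r6c1=9.
Step 14. [r6c8∈{7}] r6c8 is down to just 7 ⇒ r6c8=7.
Step 15. [r5c6∈{8}] r5c6 is down to just 8 ⇒ r5c6=8.
Step 16. [r9c3∈{9}] only 9 remains possible at r9c3. So r9c3=9.
Step 17. [r9c2∈{3}] r9c2 has the single candidate 3, so r9c2=3.
Step 18. [r6c2∈{4}] r6c2 has the single candidate 4, so r6c2=4.
Step 19. [r1c6∈{6}] nothing but 6 survives at r1c6. So r1c6=6.
Step 20. [r4c3∈{1}] r4c3 has the single candidate 1 ⇒ r4c3=1.
Step 21. [r1c8∈{1}] nothing but 1 survives at r1c8, so r1c8=1.
Step 22. [r6c3∈{2}] r6c3 has the single candidate 2. So r6c3=2.
Step 23. [r9c4∈{8}] r9c4's peers cover all but 8. So r9c4=8.
Step 24. [r7c7∈{5}] r7c7 has the single candidate 5, so r7c7=5.
Step 25. [r1c5∈{8}] r1c5 has the single candidate 8 ⇒ r1c5=8.
Step 26. [r1c1∈{4}] r1c1 has the single candidate 4 ⇒ r1c1=4.
Step 27. [r8c4∈{6}] nothing but 6 survives at r8c4, so r8c4=6.
Step 28. [r6c7∈{3}] only 3 remains possible at r6c7. So r6c7=3.
Step 29. [r4c2∈{7}] r4c2 has the single candidate 7. So r4c2=7.
Step 30. [r9c9∈{7}] r9c9 has the single candidate 7, so r9c9=7.
Step 31. [r3c6∈{9}] only 9 remains possible at r3c6, so r3c6=9.
Step 32. [r8c5∈{9}] r8c5 has the single candidate 9, so r8c5=9.
Step 33. [r3c4∈{5}] nothing but 5 survives at r3c4. So r3c4=5.
Step 34. [r2c5∈{3}] r2c5 has the single candidate 3 ⇒ r2c5=3.
Step 35. [r8c9∈{1}] r8c9 is down to just 1. So r8c9=1.
Step 36. [r4c6∈{3}] r4c6 has the single candidate 3 ⇒ r4c6=3.
Step 37. [r2c4∈{7}] r2c4 has the single candidate 7 ⇒ r2c4=7.

Answer: 4 9 5 2 8 6 7 1 3 / 2 8 6 7 3 1 9 5 4 / 3 1 7 5 4 9 2 8 6 / 8 7 1 9 2 3 6 4 5 / 6 5 3 4 7 8 1 2 9 / 9 4 2 1 6 5 3 7 8 / 7 6 8 3 1 4 5 9 2 / 5 2 4 6 9 7 8 3 1 / 1 3 9 8 5 2 4 6 7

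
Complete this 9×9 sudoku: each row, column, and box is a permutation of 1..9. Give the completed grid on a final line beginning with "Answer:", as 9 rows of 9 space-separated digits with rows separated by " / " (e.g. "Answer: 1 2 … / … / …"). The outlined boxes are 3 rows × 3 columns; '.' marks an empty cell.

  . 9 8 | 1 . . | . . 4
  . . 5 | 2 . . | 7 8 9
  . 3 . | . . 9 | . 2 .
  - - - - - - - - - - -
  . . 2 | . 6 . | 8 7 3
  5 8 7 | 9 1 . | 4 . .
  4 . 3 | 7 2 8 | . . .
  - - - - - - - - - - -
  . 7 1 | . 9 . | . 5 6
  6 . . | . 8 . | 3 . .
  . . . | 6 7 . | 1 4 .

Step 1. [r6c2∈{1,6}] box 4 places 6 nowhere but r6c2. So r6c2=6.
Step 2. [r1c6∈{3,5,6,7}] r1c6 is the only open cell in col 6 admitting 7 ⇒ r1c6=7.
Step 3. [r7c7∈{2}] nothing but 2 survives at r7c7 ⇒ r7c7=2.
Step 4. [r7c4∈{3,4}] across col 4, 3 lands solely at r7c4 ⇒ r7c4=3.
Step 5. [r7c6∈{4}] r7c6 has the single candidate 4. So r7c6=4.
Step 6. [r8c4∈{5}] r8c4's peers cover all but 5, so r8c4=5.
Step 7. [r3c9∈{1,5}] across box 3, 1 lands solely at r3c9. So r3c9=1.
Step 8. [r9c6∈{2}] r9c6's peers cover all but 2. So r9c6=2.
Step 9. [r2c1∈{1}] nothing but 1 survives at r2c1 ⇒ r2c1=1.
Step 10. [r2c2∈{4}] nothing but 4 survives at r2c2, so r2c2=4.
Step 11. [r9c3∈{9}] r9c3 is down to just 9 ⇒ r9c3=9.
Step 12. [r6c7∈{5,9}] r6c7 is the only open cell in col 7 admitting 9, so r6c7=9.
Step 13. [r2c5∈{3}] only 3 remains possible at r2c5, so r2c5=3.
Step 14. [r3c5∈{4,5}] 4 has one home in col 5: r3c5. So r3c5=4.
Step 15. [r3c7∈{5,6}] in row 3, 5 fits only at r3c7 ⇒ r3c7=5.
Step 16. [r1c7∈{6}] only 6 remains possible at r1c7. So r1c7=6.
Step 17. [r9c9∈{8}] nothing but 8 survives at r9c9, so r9c9=8.
Step 18. [r8c8∈{9}] nothing but 9 survives at r8c8, so r8c8=9.
Step 19. [r4c6∈{5}] r4c6 has the single candidate 5. So r4c6=5.
Step 20. [r4c4∈{4}] r4c4's peers cover all but 4 ⇒ r4c4=4.
Step 21. [r1c5∈{5}] r1c5's peers cover all but 5. So r1c5=5.
Step 22. [r2c6∈{6}] nothing but 6 survives at r2c6. So r2c6=6.
Step 23. [r9c2∈{5}] r9c2 is down to just 5, so r9c2=5.
Step 24. [r8c9∈{7}] r8c9 is down to just 7, so r8c9=7.
Step 25. [r1c8∈{3}] only 3 remains possible at r1c8. So r1c8=3.
Step 26. [r4c1∈{9}] nothing but 9 survives at r4c1 ⇒ r4c1=9.
Step 27. [r3c3∈{6}] r3c3's peers cover all but 6 ⇒ r3c3=6.
Step 28. [r5c9∈{2}] only 2 remains possible at r5c9. So r5c9=2.
Step 29. [r3c1∈{7}] r3c1 is down to just 7, so r3c1=7.
Step 30. [r8c2∈{2}] r8c2 is down to just 2 ⇒ r8c2=2.
Step 31. [r6c9∈{5}] r6c9 is down to just 5 ⇒ r6c9=5.
Step 32. [r6c8∈{1}] r6c8 is down to just 1 ⇒ r6c8=1.
Step 33. [r4c2∈{1}] r4c2's peers cover all but 1. So r4c2=1.
Step 34. [r7c1∈{8}] only 8 remains possible at r7c1 ⇒ r7c1=8.
Step 35. [r8c3∈{4}] r8c3 is down to just 4. So r8c3=4.
Step 36. [r8c6∈{1}] r8c6's peers cover all but 1. So r8c6=1.
Step 37. [r3c4∈{8}] r3c4's peers cover all but 8. So r3c4=8.
Step 38. [r1c1∈{2}] r1c1 is down to just 2. So r1c1=2.
Step 39. [r5c8∈{6}] r5c8 is down to just 6 ⇒ r5c8=6.
Step 40. [r9c1∈{3}] r9c1 is down to just 3, so r9c1=3.
Step 41. [r5c6∈{3}] r5c6's peers cover all but 3 ⇒ r5c6=3.

Answer: 2 9 8 1 5 7 6 3 4 / 1 4 5 2 3 6 7 8 9 / 7 3 6 8 4 9 5 2 1 / 9 1 2 4 6 5 8 7 3 / 5 8 7 9 1 3 4 6 2 / 4 6 3 7 2 8 9 1 5 / 8 7 1 3 9 4 2 5 6 / 6 2 4 5 8 1 3 9 7 / 3 5 9 6 7 2 1 4 8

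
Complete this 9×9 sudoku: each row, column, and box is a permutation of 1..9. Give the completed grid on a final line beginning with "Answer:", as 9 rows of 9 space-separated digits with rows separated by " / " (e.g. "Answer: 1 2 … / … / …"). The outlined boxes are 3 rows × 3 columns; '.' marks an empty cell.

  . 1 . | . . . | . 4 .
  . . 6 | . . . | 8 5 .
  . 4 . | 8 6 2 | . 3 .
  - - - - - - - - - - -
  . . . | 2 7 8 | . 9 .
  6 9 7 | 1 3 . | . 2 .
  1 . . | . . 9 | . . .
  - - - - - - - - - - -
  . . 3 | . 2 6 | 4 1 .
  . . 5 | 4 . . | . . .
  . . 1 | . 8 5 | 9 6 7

Step 1. [r5c9∈{4,5,8}] row 5 places 8 nowhere but r5c9. So r5c9=8.
Step 2. [r3c3∈{9}] r3c3 is down to just 9. So r3c3=9.
Step 3. [r9c2∈{2}] only 2 remains possible at r9c2. So r9c2=2.
Step 4. [r5c7∈{5}] r5c7's peers cover all but 5. So r5c7=5.
Step 5. [r9c4∈{3}] r9c4's peers cover all but 3, so r9c4=3.
Step 6. [r4c3∈{4}] only 4 remains possible at r4c3 ⇒ r4c3=4.
Step 7. [r6c9∈{3,4,6}] across col 9, 4 lands solely at r6c9. So r6c9=4.
Step 8. [r6c5∈{5}] only 5 remains possible at r6c5. So r6c5=5.
Step 9. [r1c5∈{9}] only 9 remains possible at r1c5. So r1c5=9.
Step 10. [r2c4∈{7}] r2c4's peers cover all but 7 ⇒ r2c4=7.
Step 11. [r2c2∈{3}] r2c2's peers cover all but 3 ⇒ r2c2=3.
Step 12. [r6c7∈{3,6,7}] r6c7 is the only open cell in row 6 admitting 3, so r6c7=3.
Step 13. [r8c6∈{1,7}] 7 has one home in col 6: r8c6 ⇒ r8c6=7.
Step 14. [r6c2∈{8}] nothing but 8 survives at r6c2. So r6c2=8.
Step 15. [r7c1∈{7,8,9}] row 7 places 8 nowhere but r7c1, so r7c1=8.
Step 16. [r3c1∈{5,7}] across row 3, 5 lands solely at r3c1. So r3c1=5.
Step 17. [r2c6∈{1,4}] col 6 places 1 nowhere but r2c6, so r2c6=1.
Step 18. [r2c1∈{2}] r2c1 has the single candidate 2, so r2c1=2.
Step 19. [r3c7∈{1,7}] in row 3, 7 fits only at r3c7. So r3c7=7.
Step 20. [r4c7∈{1,6}] col 7 places 1 nowhere but r4c7, so r4c7=1.
Step 21. [r8c7∈{2}] only 2 remains possible at r8c7, so r8c7=2.
Step 22. [r1c9∈{2,6}] r1c9 is the only open cell in row 1 admitting 2, so r1c9=2.
Step 23. [r2c5∈{4}] r2c5's peers cover all but 4. So r2c5=4.
Step 24. [r8c1∈{9}] r8c1's peers cover all but 9 ⇒ r8c1=9.
Step 25. [r1c6∈{3}] r1c6's peers cover all but 3, so r1c6=3.
Step 26. [r4c9∈{6}] r4c9 has the single candidate 6 ⇒ r4c9=6.
Step 27. [r1c7∈{6}] r1c7 is down to just 6 ⇒ r1c7=6.
Step 28. [r5c6∈{4}] r5c6 has the single candidate 4. So r5c6=4.
Step 29. [r3c9∈{1}] nothing but 1 survives at r3c9. So r3c9=1.
Step 30. [r9c1∈{4}] r9c1 has the single candidate 4. So r9c1=4.
Step 31. [r2c9∈{9}] r2c9 is down to just 9 ⇒ r2c9=9.
Step 32. [r1c4∈{5}] r1c4's peers cover all but 5. So r1c4=5.
Step 33. [r6c4∈{6}] r6c4's peers cover all but 6, so r6c4=6.
Step 34. [r7c4∈{9}] only 9 remains possible at r7c4. So r7c4=9.
Step 35. [r7c9∈{5}] r7c9 is down to just 5, so r7c9=5.
Step 36. [r1c3∈{8}] r1c3 has the single candidate 8, so r1c3=8.
Step 37. [r8c5∈{1}] r8c5 is down to just 1. So r8c5=1.
Step 38. [r8c8∈{8}] only 8 remains possible at r8c8, so r8c8=8.
Step 39. [r6c8∈{7}] nothing but 7 survives at r6c8 ⇒ r6c8=7.
Step 40. [r8c2∈{6}] only 6 remains possible at r8c2, so r8c2=6.
Step 41. [r7c2∈{7}] only 7 remains possible at r7c2 ⇒ r7c2=7.
Step 42. [r6c3∈{2}] only 2 remains possible at r6c3, so r6c3=2.
Step 43. [r8c9∈{3}] r8c9 is down to just 3 ⇒ r8c9=3.
Step 44. [r4c1∈{3}] r4c1 is down to just 3. So r4c1=3.
Step 45. [r1c1∈{7}] only 7 remains possible at r1c1. So r1c1=7.
Step 46. [r4c2∈{5}] r4c2 is down to just 5. So r4c2=5.

Answer: 7 1 8 5 9 3 6 4 2 / 2 3 6 7 4 1 8 5 9 / 5 4 9 8 6 2 7 3 1 / 3 5 4 2 7 8 1 9 6 / 6 9 7 1 3 4 5 2 8 / 1 8 2 6 5 9 3 7 4 / 8 7 3 9 2 6 4 1 5 / 9 6 5 4 1 7 2 8 3 / 4 2 1 3 8 5 9 6 7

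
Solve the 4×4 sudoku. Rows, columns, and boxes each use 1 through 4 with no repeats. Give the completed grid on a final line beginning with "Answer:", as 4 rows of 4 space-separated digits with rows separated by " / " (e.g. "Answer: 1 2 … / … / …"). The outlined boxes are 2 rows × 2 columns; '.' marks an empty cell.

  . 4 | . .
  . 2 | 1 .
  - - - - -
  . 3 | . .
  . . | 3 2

Step 1. [r1c1∈{1,3}] across row 1, 1 lands solely at r1c1. So r1c1=1.
Step 2. [r2c4∈{3,4}] row 2 places 4 nowhere but r2c4 ⇒ r2c4=4.
Step 3. [r4c1∈{4}] r4c1's peers cover all but 4. So r4c1=4.
Step 4. [r3c4∈{1}] nothing but 1 survives at r3c4 ⇒ r3c4=1.
Step 5. [r3c1∈{2}] nothing but 2 survives at r3c1. So r3c1=2.
Step 6. [r1c3∈{2}] r1c3's peers cover all but 2. So r1c3=2.
Step 7. [r1c4∈{3}] nothing but 3 survives at r1c4, so r1c4=3.
Step 8. [r2c1∈{3}] nothing but 3 survives at r2c1, so r2c1=3.
Step 9. [r3c3∈{4}] r3c3 is down to just 4. So r3c3=4.
Step 10. [r4c2∈{1}] r4c2 is down to just 1. So r4c2=1.

Answer: 1 4 2 3 / 3 2 1 4 / 2 3 4 1 / 4 1 3 2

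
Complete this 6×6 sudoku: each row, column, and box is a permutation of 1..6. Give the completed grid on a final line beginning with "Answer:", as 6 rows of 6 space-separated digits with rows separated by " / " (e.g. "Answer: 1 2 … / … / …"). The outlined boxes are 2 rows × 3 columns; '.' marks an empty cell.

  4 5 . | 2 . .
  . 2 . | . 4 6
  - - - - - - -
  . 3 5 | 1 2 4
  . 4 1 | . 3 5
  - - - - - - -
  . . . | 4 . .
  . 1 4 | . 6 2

Step 1. [r2c3∈{3}] r2c3 has the single candidate 3. So r2c3=3.
Step 2. [r5c5∈{1,5}] col 5 places 5 nowhere but r5c5. So r5c5=5.
Step 3. [r3c1∈{6}] nothing but 6 survives at r3c1. So r3c1=6.
Step 4. [r6c4∈{3}] only 3 remains possible at r6c4 ⇒ r6c4=3.
Step 5. [r5c3∈{2,6}] 2 has one home in col 3: r5c3 ⇒ r5c3=2.
Step 6. [r5c6∈{1}] r5c6 is down to just 1 ⇒ r5c6=1.
Step 7. [r6c1∈{5}] nothing but 5 survives at r6c1, so r6c1=5.
Step 8. [r2c4∈{5}] r2c4 is down to just 5. So r2c4=5.
Step 9. [r5c1∈{3}] r5c1 has the single candidate 3, so r5c1=3.
Step 10. [r4c1∈{2}] r4c1 is down to just 2. So r4c1=2.
Step 11. [r5c2∈{6}] r5c2 is down to just 6 ⇒ r5c2=6.
Step 12. [r1c6∈{3}] nothing but 3 survives at r1c6 ⇒ r1c6=3.
Step 13. [r2c1∈{1}] only 1 remains possible at r2c1 ⇒ r2c1=1.
Step 14. [r1c3∈{6}] r1c3 has the single candidate 6. So r1c3=6.
Step 15. [r4c4∈{6}] only 6 remains possible at r4c4. So r4c4=6.
Step 16. [r1c5∈{1}] r1c5 is down to just 1 ⇒ r1c5=1.

Answer: 4 5 6 2 1 3 / 1 2 3 5 4 6 / 6 3 5 1 2 4 / 2 4 1 6 3 5 / 3 6 2 4 5 1 / 5 1 4 3 6 2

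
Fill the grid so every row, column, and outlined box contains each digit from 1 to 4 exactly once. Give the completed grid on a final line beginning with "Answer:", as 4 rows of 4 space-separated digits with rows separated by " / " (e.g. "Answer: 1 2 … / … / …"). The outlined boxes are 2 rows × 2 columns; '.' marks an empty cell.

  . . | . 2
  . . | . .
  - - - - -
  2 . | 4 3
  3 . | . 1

Step 1. [r2c2∈{1,2,3,4}] in row 2, 2 fits only at r2c2. So r2c2=2.
Step 2. [r1c2∈{1,3,4}] col 2 places 3 nowhere but r1c2, so r1c2=3.
Step 3. [r1c1∈{1,4}] 4 has one home in row 1: r1c1. So r1c1=4.
Step 4. [r2c1∈{1}] only 1 remains possible at r2c1, so r2c1=1.
Step 5. [r1c3∈{1}] only 1 remains possible at r1c3 ⇒ r1c3=1.
Step 6. [r2c4∈{4}] r2c4 is down to just 4. So r2c4=4.
Step 7. [r4c3∈{2}] only 2 remains possible at r4c3. So r4c3=2.
Step 8. [r4c2∈{4}] nothing but 4 survives at r4c2, so r4c2=4.
Step 9. [r2c3∈{3}] r2c3's peers cover all but 3 ⇒ r2c3=3.
Step 10. [r3c2∈{1}] r3c2 is down to just 1 ⇒ r3c2=1.

Answer: 4 3 1 2 / 1 2 3 4 / 2 1 4 3 / 3 4 2 1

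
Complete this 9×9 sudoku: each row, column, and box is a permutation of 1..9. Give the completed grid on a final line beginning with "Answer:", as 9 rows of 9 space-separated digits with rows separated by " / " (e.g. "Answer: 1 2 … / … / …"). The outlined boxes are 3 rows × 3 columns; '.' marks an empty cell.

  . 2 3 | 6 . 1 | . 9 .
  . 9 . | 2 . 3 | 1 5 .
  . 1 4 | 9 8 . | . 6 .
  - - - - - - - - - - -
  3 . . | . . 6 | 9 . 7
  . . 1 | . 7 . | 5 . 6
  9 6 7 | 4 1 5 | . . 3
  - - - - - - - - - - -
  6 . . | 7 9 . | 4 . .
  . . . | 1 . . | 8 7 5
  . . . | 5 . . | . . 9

Step 1. [r6c7∈{2}] nothing but 2 survives at r6c7. So r6c7=2.
Step 2. [r9c1∈{1,2,4,7,8}] r9c1 is the only open cell in col 1 admitting 1 ⇒ r9c1=1.
Step 3. [r4c4∈{8}] nothing but 8 survives at r4c4. So r4c4=8.
Step 4. [r2c5∈{4}] r2c5's peers cover all but 4, so r2c5=4.
Step 5. [r4c5∈{2}] r4c5 has the single candidate 2, so r4c5=2.
Step 6. [r2c1∈{7,8}] in row 2, 7 fits only at r2c1 ⇒ r2c1=7.
Step 7. [r9c2∈{3,4,7,8}] in row 9, 7 fits only at r9c2, so r9c2=7.
Step 8. [r9c6∈{2,4,8}] r9c6 is the only open cell in row 9 admitting 4 ⇒ r9c6=4.
Step 9. [r9c3∈{2,8}] row 9 places 8 nowhere but r9c3 ⇒ r9c3=8.
Step 10. [r5c1∈{2,4,8}] 2 has one home in row 5: r5c1, so r5c1=2.
Step 11. [r9c8∈{2,3}] 2 has one home in row 9: r9c8, so r9c8=2.
Step 12. [r7c8∈{1,3}] in col 8, 3 fits only at r7c8, so r7c8=3.
Step 13. [r9c5∈{3,6}] row 9 places 3 nowhere but r9c5, so r9c5=3.
Step 14. [r7c2∈{5}] only 5 remains possible at r7c2. So r7c2=5.
Step 15. [r4c2∈{4}] nothing but 4 survives at r4c2. So r4c2=4.
Step 16. [r8c6∈{2}] r8c6 is down to just 2. So r8c6=2.
Step 17. [r1c1∈{5,8}] r1c1 is the only open cell in col 1 admitting 8, so r1c1=8.
Step 18. [r1c7∈{7}] r1c7 is down to just 7 ⇒ r1c7=7.
Step 19. [r6c8∈{8}] r6c8 is down to just 8 ⇒ r6c8=8.
Step 20. [r7c9∈{1}] only 1 remains possible at r7c9, so r7c9=1.
Step 21. [r9c7∈{6}] r9c7 has the single candidate 6. So r9c7=6.
Step 22. [r8c5∈{6}] nothing but 6 survives at r8c5. So r8c5=6.
Step 23. [r5c4∈{3}] r5c4's peers cover all but 3, so r5c4=3.
Step 24. [r3c6∈{7}] nothing but 7 survives at r3c6, so r3c6=7.
Step 25. [r8c1∈{4}] nothing but 4 survives at r8c1 ⇒ r8c1=4.
Step 26. [r3c1∈{5}] nothing but 5 survives at r3c1 ⇒ r3c1=5.
Step 27. [r3c9∈{2}] r3c9 is down to just 2 ⇒ r3c9=2.
Step 28. [r2c9∈{8}] r2c9 is down to just 8. So r2c9=8.
Step 29. [r1c9∈{4}] r1c9 is down to just 4 ⇒ r1c9=4.
Step 30. [r4c3∈{5}] r4c3 has the single candidate 5. So r4c3=5.
Step 31. [r5c6∈{9}] r5c6 is down to just 9 ⇒ r5c6=9.
Step 32. [r5c8∈{4}] r5c8 has the single candidate 4. So r5c8=4.
Step 33. [r2c3∈{6}] r2c3's peers cover all but 6. So r2c3=6.
Step 34. [r7c6∈{8}] r7c6 has the single candidate 8 ⇒ r7c6=8.
Step 35. [r1c5∈{5}] only 5 remains possible at r1c5 ⇒ r1c5=5.
Step 36. [r8c2∈{3}] r8c2 is down to just 3. So r8c2=3.
Step 37. [r5c2∈{8}] r5c2 is down to just 8, so r5c2=8.
Step 38. [r7c3∈{2}] r7c3 is down to just 2 ⇒ r7c3=2.
Step 39. [r8c3∈{9}] nothing but 9 survives at r8c3 ⇒ r8c3=9.
Step 40. [r4c8∈{1}] r4c8 has the single candidate 1, so r4c8=1.
Step 41. [r3c7∈{3}] nothing but 3 survives at r3c7 ⇒ r3c7=3.

Answer: 8 2 3 6 5 1 7 9 4 / 7 9 6 2 4 3 1 5 8 / 5 1 4 9 8 7 3 6 2 / 3 4 5 8 2 6 9 1 7 / 2 8 1 3 7 9 5 4 6 / 9 6 7 4 1 5 2 8 3 / 6 5 2 7 9 8 4 3 1 / 4 3 9 1 6 2 8 7 5 / 1 7 8 5 3 4 6 2 9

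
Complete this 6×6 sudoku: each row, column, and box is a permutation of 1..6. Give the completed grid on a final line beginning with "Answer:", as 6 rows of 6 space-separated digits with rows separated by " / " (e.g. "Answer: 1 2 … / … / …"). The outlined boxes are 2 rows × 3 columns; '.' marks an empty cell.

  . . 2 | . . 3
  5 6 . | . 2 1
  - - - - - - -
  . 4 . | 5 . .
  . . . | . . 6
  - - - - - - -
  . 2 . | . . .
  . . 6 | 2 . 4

Step 1. [r2c4∈{4}] r2c4 is down to just 4. So r2c4=4.
Step 2. [r5c3∈{1,3,4,5}] 4 has one home in col 3: r5c3 ⇒ r5c3=4.
Step 3. [r6c2∈{1,3,5}] r6c2 is the only open cell in box 5 admitting 5. So r6c2=5.
Step 4. [r4c2∈{1,3}] 3 has one home in col 2: r4c2 ⇒ r4c2=3.
Step 5. [r4c4∈{1}] only 1 remains possible at r4c4, so r4c4=1.
Step 6. [r5c4∈{3,6}] in col 4, 3 fits only at r5c4. So r5c4=3.
Step 7. [r5c1∈{1}] r5c1 has the single candidate 1, so r5c1=1.
Step 8. [r5c5∈{5,6}] 6 has one home in row 5: r5c5. So r5c5=6.
Step 9. [r3c1∈{2,6}] across row 3, 6 lands solely at r3c1. So r3c1=6.
Step 10. [r3c6∈{2}] only 2 remains possible at r3c6 ⇒ r3c6=2.
Step 11. [r1c5∈{5}] only 5 remains possible at r1c5, so r1c5=5.
Step 12. [r6c1∈{3}] r6c1's peers cover all but 3. So r6c1=3.
Step 13. [r4c3∈{5}] nothing but 5 survives at r4c3. So r4c3=5.
Step 14. [r3c5∈{3}] r3c5 is down to just 3, so r3c5=3.
Step 15. [r4c1∈{2}] r4c1's peers cover all but 2. So r4c1=2.
Step 16. [r6c5∈{1}] r6c5 has the single candidate 1 ⇒ r6c5=1.
Step 17. [r3c3∈{1}] r3c3 has the single candidate 1 ⇒ r3c3=1.
Step 18. [r1c4∈{6}] r1c4 is down to just 6, so r1c4=6.
Step 19. [r1c2∈{1}] r1c2 is down to just 1 ⇒ r1c2=1.
Step 20. [r2c3∈{3}] nothing but 3 survives at r2c3 ⇒ r2c3=3.
Step 21. [r1c1∈{4}] nothing but 4 survives at r1c1, so r1c1=4.
Step 22. [r5c6∈{5}] only 5 remains possible at r5c6. So r5c6=5.
Step 23. [r4c5∈{4}] r4c5 is down to just 4. So r4c5=4.

Answer: 4 1 2 6 5 3 / 5 6 3 4 2 1 / 6 4 1 5 3 2 / 2 3 5 1 4 6 / 1 2 4 3 6 5 / 3 5 6 2 1 4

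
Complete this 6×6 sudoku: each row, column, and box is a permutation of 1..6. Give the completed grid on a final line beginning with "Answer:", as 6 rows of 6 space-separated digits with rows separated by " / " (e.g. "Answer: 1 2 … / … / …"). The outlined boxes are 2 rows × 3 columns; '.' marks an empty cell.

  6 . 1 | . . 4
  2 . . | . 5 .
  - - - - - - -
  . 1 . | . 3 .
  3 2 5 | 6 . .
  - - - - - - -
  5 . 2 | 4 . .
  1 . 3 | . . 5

Step 1. [r5c2∈{6}] nothing but 6 survives at r5c2. So r5c2=6.
Step 2. [r6c4∈{2}] only 2 remains possible at r6c4. So r6c4=2.
Step 3. [r1c4∈{3}] r1c4's peers cover all but 3 ⇒ r1c4=3.
Step 4. [r4c6∈{1}] nothing but 1 survives at r4c6 ⇒ r4c6=1.
Step 5. [r2c3∈{4}] r2c3's peers cover all but 4 ⇒ r2c3=4.
Step 6. [r3c3∈{6}] r3c3 has the single candidate 6. So r3c3=6.
Step 7. [r6c2∈{4}] r6c2's peers cover all but 4. So r6c2=4.
Step 8. [r6c5∈{6}] r6c5 has the single candidate 6. So r6c5=6.
Step 9. [r4c5∈{4}] r4c5's peers cover all but 4. So r4c5=4.
Step 10. [r2c6∈{6}] r2c6 has the single candidate 6, so r2c6=6.
Step 11. [r3c4∈{5}] nothing but 5 survives at r3c4. So r3c4=5.
Step 12. [r3c6∈{2}] only 2 remains possible at r3c6, so r3c6=2.
Step 13. [r3c1∈{4}] r3c1 is down to just 4 ⇒ r3c1=4.
Step 14. [r1c2∈{5}] only 5 remains possible at r1c2 ⇒ r1c2=5.
Step 15. [r5c5∈{1}] r5c5 has the single candidate 1 ⇒ r5c5=1.
Step 16. [r2c4∈{1}] only 1 remains possible at r2c4 ⇒ r2c4=1.
Step 17. [r5c6∈{3}] nothing but 3 survives at r5c6 ⇒ r5c6=3.
Step 18. [r2c2∈{3}] r2c2 has the single candidate 3. So r2c2=3.
Step 19. [r1c5∈{2}] r1c5 is down to just 2, so r1c5=2.

Answer: 6 5 1 3 2 4 / 2 3 4 1 5 6 / 4 1 6 5 3 2 / 3 2 5 6 4 1 / 5 6 2 4 1 3 / 1 4 3 2 6 5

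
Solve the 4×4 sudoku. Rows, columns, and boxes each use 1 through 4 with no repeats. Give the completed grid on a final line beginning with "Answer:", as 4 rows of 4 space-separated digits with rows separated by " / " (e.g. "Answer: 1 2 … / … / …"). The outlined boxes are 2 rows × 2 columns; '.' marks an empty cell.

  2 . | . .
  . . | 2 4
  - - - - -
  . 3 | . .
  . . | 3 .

Step 1. [r1c3∈{1}] r1c3 has the single candidate 1 ⇒ r1c3=1.
Step 2. [r4c2∈{1,2,4}] r4c2 is the only open cell in col 2 admitting 2, so r4c2=2.
Step 3. [r4c4∈{1}] r4c4 is down to just 1 ⇒ r4c4=1.
Step 4. [r3c1∈{1,4}] in row 3, 1 fits only at r3c1 ⇒ r3c1=1.
Step 5. [r1c4∈{3}] only 3 remains possible at r1c4 ⇒ r1c4=3.
Step 6. [r2c2∈{1}] r2c2 has the single candidate 1 ⇒ r2c2=1.
Step 7. [r1c2∈{4}] r1c2's peers cover all but 4 ⇒ r1c2=4.
Step 8. [r4c1∈{4}] r4c1 is down to just 4, so r4c1=4.
Step 9. [r3c3∈{4}] only 4 remains possible at r3c3 ⇒ r3c3=4.
Step 10. [r3c4∈{2}] r3c4 is down to just 2 ⇒ r3c4=2.
Step 11. [r2c1∈{3}] r2c1's peers cover all but 3, so r2c1=3.

Answer: 2 4 1 3 / 3 1 2 4 / 1 3 4 2 / 4 2 3 1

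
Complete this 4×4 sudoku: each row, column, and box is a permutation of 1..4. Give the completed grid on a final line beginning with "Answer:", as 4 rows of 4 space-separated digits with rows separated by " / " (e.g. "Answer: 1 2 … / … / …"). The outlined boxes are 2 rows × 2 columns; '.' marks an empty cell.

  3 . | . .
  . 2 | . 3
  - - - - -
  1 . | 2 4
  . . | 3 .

Step 1. [r1c2∈{1,4}] across col 2, 1 lands solely at r1c2 ⇒ r1c2=1.
Step 2. [r2c1∈{4}] r2c1 has the single candidate 4 ⇒ r2c1=4.
Step 3. [r1c4∈{2}] r1c4 has the single candidate 2. So r1c4=2.
Step 4. [r4c4∈{1}] r4c4 is down to just 1, so r4c4=1.
Step 5. [r1c3∈{4}] r1c3 is down to just 4. So r1c3=4.
Step 6. [r4c2∈{4}] nothing but 4 survives at r4c2. So r4c2=4.
Step 7. [r4c1∈{2}] only 2 remains possible at r4c1 ⇒ r4c1=2.
Step 8. [r2c3∈{1}] r2c3's peers cover all but 1, so r2c3=1.
Step 9. [r3c2∈{3}] only 3 remains possible at r3c2. So r3c2=3.

Answer: 3 1 4 2 / 4 2 1 3 / 1 3 2 4 / 2 4 3 1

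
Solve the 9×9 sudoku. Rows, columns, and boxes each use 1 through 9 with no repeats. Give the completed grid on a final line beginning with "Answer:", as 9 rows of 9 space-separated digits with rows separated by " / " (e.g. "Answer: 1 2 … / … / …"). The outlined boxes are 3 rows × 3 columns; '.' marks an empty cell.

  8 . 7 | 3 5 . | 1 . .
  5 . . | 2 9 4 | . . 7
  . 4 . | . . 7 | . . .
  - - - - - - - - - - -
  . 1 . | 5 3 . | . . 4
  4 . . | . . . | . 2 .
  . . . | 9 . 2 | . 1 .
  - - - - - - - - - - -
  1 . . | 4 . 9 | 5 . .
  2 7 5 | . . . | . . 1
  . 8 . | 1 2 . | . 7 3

Step 1. [r1c6∈{6}] r1c6 has the single candidate 6, so r1c6=6.
Step 2. [r4c6∈{8}] nothing but 8 survives at r4c6 ⇒ r4c6=8.
Step 3. [r3c7∈{2,3,6,8,9}] across col 7, 2 lands solely at r3c7. So r3c7=2.
Step 4. [r3c8∈{3,5,6,8,9}] across col 8, 5 lands solely at r3c8, so r3c8=5.
Step 5. [r2c8∈{3,6,8}] across col 8, 3 lands solely at r2c8, so r2c8=3.
Step 6. [r2c2∈{6}] r2c2 is down to just 6. So r2c2=6.
Step 7. [r3c9∈{6,8,9}] row 3 places 6 nowhere but r3c9 ⇒ r3c9=6.
Step 8. [r7c5∈{6,7,8}] r7c5 is the only open cell in row 7 admitting 7 ⇒ r7c5=7.
Step 9. [r7c2∈{3}] r7c2 is down to just 3 ⇒ r7c2=3.
Step 10. [r7c3∈{6}] nothing but 6 survives at r7c3, so r7c3=6.
Step 11. [r9c7∈{4,6,9}] 6 has one home in row 9: r9c7 ⇒ r9c7=6.
Step 12. [r7c8∈{8}] r7c8 has the single candidate 8 ⇒ r7c8=8.
Step 13. [r1c9∈{9}] r1c9 is down to just 9 ⇒ r1c9=9.
Step 14. [r5c2∈{5,9}] 9 has one home in col 2: r5c2 ⇒ r5c2=9.
Step 15. [r3c5∈{1,8}] 1 has one home in box 2: r3c5. So r3c5=1.
Step 16. [r5c5∈{6}] r5c5 has the single candidate 6, so r5c5=6.
Step 17. [r6c1∈{3,6,7}] across row 6, 6 lands solely at r6c1 ⇒ r6c1=6.
Step 18. [r6c7∈{3,7,8}] 7 has one home in row 6: r6c7 ⇒ r6c7=7.
Step 19. [r6c3∈{3,8}] row 6 places 3 nowhere but r6c3 ⇒ r6c3=3.
Step 20. [r6c9∈{5,8}] 8 has one home in row 6: r6c9. So r6c9=8.
Step 21. [r4c7∈{9}] only 9 remains possible at r4c7 ⇒ r4c7=9.
Step 22. [r3c3∈{9}] only 9 remains possible at r3c3. So r3c3=9.
Step 23. [r8c5∈{8}] r8c5's peers cover all but 8 ⇒ r8c5=8.
Step 24. [r8c7∈{4}] only 4 remains possible at r8c7. So r8c7=4.
Step 25. [r1c2∈{2}] nothing but 2 survives at r1c2, so r1c2=2.
Step 26. [r4c1∈{7}] r4c1's peers cover all but 7, so r4c1=7.
Step 27. [r8c8∈{9}] r8c8 has the single candidate 9, so r8c8=9.
Step 28. [r6c2∈{5}] r6c2's peers cover all but 5. So r6c2=5.
Step 29. [r5c3∈{8}] only 8 remains possible at r5c3 ⇒ r5c3=8.
Step 30. [r7c9∈{2}] only 2 remains possible at r7c9. So r7c9=2.
Step 31. [r8c4∈{6}] r8c4 is down to just 6, so r8c4=6.
Step 32. [r5c4∈{7}] r5c4 is down to just 7, so r5c4=7.
Step 33. [r3c1∈{3}] r3c1 is down to just 3. So r3c1=3.
Step 34. [r2c7∈{8}] only 8 remains possible at r2c7, so r2c7=8.
Step 35. [r4c8∈{6}] r4c8 has the single candidate 6, so r4c8=6.
Step 36. [r8c6∈{3}] nothing but 3 survives at r8c6. So r8c6=3.
Step 37. [r5c9∈{5}] only 5 remains possible at r5c9 ⇒ r5c9=5.
Step 38. [r9c1∈{9}] r9c1 is down to just 9, so r9c1=9.
Step 39. [r5c6∈{1}] r5c6 is down to just 1. So r5c6=1.
Step 40. [r2c3∈{1}] nothing but 1 survives at r2c3. So r2c3=1.
Step 41. [r5c7∈{3}] r5c7 has the single candidate 3. So r5c7=3.
Step 42. [r3c4∈{8}] r3c4 is down to just 8 ⇒ r3c4=8.
Step 43. [r9c6∈{5}] r9c6's peers cover all but 5 ⇒ r9c6=5.
Step 44. [r4c3∈{2}] r4c3 is down to just 2 ⇒ r4c3=2.
Step 45. [r9c3∈{4}] r9c3 has the single candidate 4 ⇒ r9c3=4.
Step 46. [r6c5∈{4}] r6c5 has the single candidate 4 ⇒ r6c5=4.
Step 47. [r1c8∈{4}] only 4 remains possible at r1c8. So r1c8=4.

Answer: 8 2 7 3 5 6 1 4 9 / 5 6 1 2 9 4 8 3 7 / 3 4 9 8 1 7 2 5 6 / 7 1 2 5 3 8 9 6 4 / 4 9 8 7 6 1 3 2 5 / 6 5 3 9 4 2 7 1 8 / 1 3 6 4 7 9 5 8 2 / 2 7 5 6 8 3 4 9 1 / 9 8 4 1 2 5 6 7 3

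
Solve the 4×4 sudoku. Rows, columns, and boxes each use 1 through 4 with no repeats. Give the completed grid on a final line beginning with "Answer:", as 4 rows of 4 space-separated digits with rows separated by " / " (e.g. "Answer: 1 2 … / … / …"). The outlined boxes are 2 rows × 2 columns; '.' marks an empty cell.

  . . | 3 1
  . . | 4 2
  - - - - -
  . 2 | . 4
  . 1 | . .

Step 1. [r4c1∈{3,4}] in row 4, 4 fits only at r4c1 ⇒ r4c1=4.
Step 2. [r2c1∈{1,3}] row 2 places 1 nowhere but r2c1 ⇒ r2c1=1.
Step 3. [r4c4∈{3}] nothing but 3 survives at r4c4, so r4c4=3.
Step 4. [r4c3∈{2}] only 2 remains possible at r4c3. So r4c3=2.
Step 5. [r2c2∈{3}] nothing but 3 survives at r2c2. So r2c2=3.
Step 6. [r3c1∈{3}] nothing but 3 survives at r3c1. So r3c1=3.
Step 7. [r1c2∈{4}] r1c2 has the single candidate 4 ⇒ r1c2=4.
Step 8. [r1c1∈{2}] r1c1 has the single candidate 2 ⇒ r1c1=2.
Step 9. [r3c3∈{1}] nothing but 1 survives at r3c3 ⇒ r3c3=1.

Answer: 2 4 3 1 / 1 3 4 2 / 3 2 1 4 / 4 1 2 3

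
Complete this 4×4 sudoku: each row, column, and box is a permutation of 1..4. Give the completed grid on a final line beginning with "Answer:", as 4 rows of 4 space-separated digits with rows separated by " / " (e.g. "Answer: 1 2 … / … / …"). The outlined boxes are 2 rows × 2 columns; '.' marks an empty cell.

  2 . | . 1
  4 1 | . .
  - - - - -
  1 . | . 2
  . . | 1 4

Step 1. [r3c3∈{3}] r3c3's peers cover all but 3. So r3c3=3.
Step 2. [r4c1∈{3}] r4c1's peers cover all but 3. So r4c1=3.
Step 3. [r2c3∈{2}] r2c3's peers cover all but 2 ⇒ r2c3=2.
Step 4. [r2c4∈{3}] r2c4's peers cover all but 3, so r2c4=3.
Step 5. [r4c2∈{2}] nothing but 2 survives at r4c2. So r4c2=2.
Step 6. [r1c2∈{3}] r1c2's peers cover all but 3, so r1c2=3.
Step 7. [r3c2∈{4}] r3c2's peers cover all but 4 ⇒ r3c2=4.
Step 8. [r1c3∈{4}] r1c3's peers cover all but 4 ⇒ r1c3=4.

Answer: 2 3 4 1 / 4 1 2 3 / 1 4 3 2 / 3 2 1 4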